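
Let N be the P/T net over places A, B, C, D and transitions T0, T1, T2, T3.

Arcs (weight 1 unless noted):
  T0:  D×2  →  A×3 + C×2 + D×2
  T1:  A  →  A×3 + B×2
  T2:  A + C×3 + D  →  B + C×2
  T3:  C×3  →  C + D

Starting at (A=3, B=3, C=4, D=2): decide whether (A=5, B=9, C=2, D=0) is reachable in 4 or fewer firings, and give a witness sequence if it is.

YES — reachable via ⟨T1, T1, T2, T2⟩ (4 firings)

step 1: fire T1:  (A=3, B=3, C=4, D=2) → (A=5, B=5, C=4, D=2)
step 2: fire T1:  (A=5, B=5, C=4, D=2) → (A=7, B=7, C=4, D=2)
step 3: fire T2:  (A=7, B=7, C=4, D=2) → (A=6, B=8, C=3, D=1)
step 4: fire T2:  (A=6, B=8, C=3, D=1) → (A=5, B=9, C=2, D=0)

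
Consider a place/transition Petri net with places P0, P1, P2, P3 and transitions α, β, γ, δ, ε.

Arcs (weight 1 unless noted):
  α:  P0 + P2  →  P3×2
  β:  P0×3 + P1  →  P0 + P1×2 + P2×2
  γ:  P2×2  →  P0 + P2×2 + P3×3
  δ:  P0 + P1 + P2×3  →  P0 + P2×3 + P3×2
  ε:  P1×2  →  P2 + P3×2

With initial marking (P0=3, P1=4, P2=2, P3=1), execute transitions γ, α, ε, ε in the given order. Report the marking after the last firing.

(P0=3, P1=0, P2=3, P3=10)

step 1: fire γ:  (P0=3, P1=4, P2=2, P3=1) → (P0=4, P1=4, P2=2, P3=4)
step 2: fire α:  (P0=4, P1=4, P2=2, P3=4) → (P0=3, P1=4, P2=1, P3=6)
step 3: fire ε:  (P0=3, P1=4, P2=1, P3=6) → (P0=3, P1=2, P2=2, P3=8)
step 4: fire ε:  (P0=3, P1=2, P2=2, P3=8) → (P0=3, P1=0, P2=3, P3=10)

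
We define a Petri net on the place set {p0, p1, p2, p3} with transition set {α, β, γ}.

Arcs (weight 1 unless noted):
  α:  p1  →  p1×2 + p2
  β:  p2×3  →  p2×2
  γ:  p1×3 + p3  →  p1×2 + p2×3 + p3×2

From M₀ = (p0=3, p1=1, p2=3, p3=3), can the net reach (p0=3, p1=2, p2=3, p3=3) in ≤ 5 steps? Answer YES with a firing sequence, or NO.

YES — reachable via ⟨α, β⟩ (2 firings)

step 1: fire α:  (p0=3, p1=1, p2=3, p3=3) → (p0=3, p1=2, p2=4, p3=3)
step 2: fire β:  (p0=3, p1=2, p2=4, p3=3) → (p0=3, p1=2, p2=3, p3=3)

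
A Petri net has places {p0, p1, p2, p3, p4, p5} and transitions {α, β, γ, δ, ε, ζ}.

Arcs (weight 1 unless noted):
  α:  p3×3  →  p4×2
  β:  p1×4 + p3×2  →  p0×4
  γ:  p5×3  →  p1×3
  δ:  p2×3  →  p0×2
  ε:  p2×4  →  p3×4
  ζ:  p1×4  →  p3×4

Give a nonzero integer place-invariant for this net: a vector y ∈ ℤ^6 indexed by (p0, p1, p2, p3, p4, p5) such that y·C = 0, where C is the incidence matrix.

Incidence matrix C (rows=places, cols=transitions):
        α    β    γ    δ    ε    ζ
   p0   0    4    0    2    0    0
   p1   0   -4    3    0    0   -4
   p2   0    0    0   -3   -4    0
   p3  -3   -2    0    0    4    4
   p4   2    0    0    0    0    0
   p5   0    0   -3    0    0    0

Candidate y = [3, 2, 2, 2, 3, 2]; check y·C column-wise:
  col α: 3·0 + 2·0 + 2·0 + 2·-3 + 3·2 + 2·0 = 0
  col β: 3·4 + 2·-4 + 2·0 + 2·-2 + 3·0 + 2·0 = 0
  col γ: 3·0 + 2·3 + 2·0 + 2·0 + 3·0 + 2·-3 = 0
  col δ: 3·2 + 2·0 + 2·-3 + 2·0 + 3·0 + 2·0 = 0
  col ε: 3·0 + 2·0 + 2·-4 + 2·4 + 3·0 + 2·0 = 0
  col ζ: 3·0 + 2·-4 + 2·0 + 2·4 + 3·0 + 2·0 = 0

y = (p0:3, p1:2, p2:2, p3:2, p4:3, p5:2)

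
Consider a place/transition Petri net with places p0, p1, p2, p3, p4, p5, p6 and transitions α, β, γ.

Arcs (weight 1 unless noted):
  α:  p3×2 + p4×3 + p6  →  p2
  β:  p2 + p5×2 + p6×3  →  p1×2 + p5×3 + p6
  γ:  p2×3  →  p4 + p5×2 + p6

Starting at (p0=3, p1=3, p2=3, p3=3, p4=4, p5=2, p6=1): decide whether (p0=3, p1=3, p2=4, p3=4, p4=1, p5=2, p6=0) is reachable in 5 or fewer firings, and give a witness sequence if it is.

depth 0: 1 marking
depth 1: 3 markings reached so far
depth 2: 4 markings reached so far
depth 3: 4 markings reached so far
(frontier empty at depth 3; search complete)
target is not among the 4 markings reachable within 5 steps

NO — not reachable within 5 firings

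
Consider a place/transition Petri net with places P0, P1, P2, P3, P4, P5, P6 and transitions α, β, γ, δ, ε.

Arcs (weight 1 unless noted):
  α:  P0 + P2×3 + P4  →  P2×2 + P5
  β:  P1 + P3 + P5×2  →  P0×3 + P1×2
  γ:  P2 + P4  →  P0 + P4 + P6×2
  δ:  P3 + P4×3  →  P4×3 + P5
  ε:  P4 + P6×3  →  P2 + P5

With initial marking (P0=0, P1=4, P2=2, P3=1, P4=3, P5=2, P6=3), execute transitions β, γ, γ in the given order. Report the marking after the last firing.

step 1: fire β:  (P0=0, P1=4, P2=2, P3=1, P4=3, P5=2, P6=3) → (P0=3, P1=5, P2=2, P3=0, P4=3, P5=0, P6=3)
step 2: fire γ:  (P0=3, P1=5, P2=2, P3=0, P4=3, P5=0, P6=3) → (P0=4, P1=5, P2=1, P3=0, P4=3, P5=0, P6=5)
step 3: fire γ:  (P0=4, P1=5, P2=1, P3=0, P4=3, P5=0, P6=5) → (P0=5, P1=5, P2=0, P3=0, P4=3, P5=0, P6=7)

(P0=5, P1=5, P2=0, P3=0, P4=3, P5=0, P6=7)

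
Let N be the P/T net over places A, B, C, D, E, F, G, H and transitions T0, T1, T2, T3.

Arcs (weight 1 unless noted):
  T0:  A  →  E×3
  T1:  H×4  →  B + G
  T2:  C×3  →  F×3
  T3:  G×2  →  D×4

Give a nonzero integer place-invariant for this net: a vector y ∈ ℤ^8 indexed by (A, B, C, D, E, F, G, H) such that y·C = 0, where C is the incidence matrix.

Incidence matrix C (rows=places, cols=transitions):
       T0   T1   T2   T3
    A  -1    0    0    0
    B   0    1    0    0
    C   0    0   -3    0
    D   0    0    0    4
    E   3    0    0    0
    F   0    0    3    0
    G   0    1    0   -2
    H   0   -4    0    0

Candidate y = [3, 0, 0, 0, 1, 0, 0, 0]; check y·C column-wise:
  col T0: 3·-1 + 1·3 = 0
  col T1: 3·0 + 0·1 + 1·0 + 0·1 + 0·-4 = 0
  col T2: 3·0 + 0·-3 + 1·0 + 0·3 = 0
  col T3: 3·0 + 0·4 + 1·0 + 0·-2 = 0

y = (A:3, B:0, C:0, D:0, E:1, F:0, G:0, H:0)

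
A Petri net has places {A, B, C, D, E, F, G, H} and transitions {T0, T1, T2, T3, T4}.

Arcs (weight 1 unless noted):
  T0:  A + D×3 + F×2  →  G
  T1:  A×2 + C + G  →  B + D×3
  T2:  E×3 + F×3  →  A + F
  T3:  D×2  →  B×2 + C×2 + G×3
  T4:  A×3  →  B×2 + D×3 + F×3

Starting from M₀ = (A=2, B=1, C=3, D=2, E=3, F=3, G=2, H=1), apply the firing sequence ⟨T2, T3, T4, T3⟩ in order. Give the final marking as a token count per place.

step 1: fire T2:  (A=2, B=1, C=3, D=2, E=3, F=3, G=2, H=1) → (A=3, B=1, C=3, D=2, E=0, F=1, G=2, H=1)
step 2: fire T3:  (A=3, B=1, C=3, D=2, E=0, F=1, G=2, H=1) → (A=3, B=3, C=5, D=0, E=0, F=1, G=5, H=1)
step 3: fire T4:  (A=3, B=3, C=5, D=0, E=0, F=1, G=5, H=1) → (A=0, B=5, C=5, D=3, E=0, F=4, G=5, H=1)
step 4: fire T3:  (A=0, B=5, C=5, D=3, E=0, F=4, G=5, H=1) → (A=0, B=7, C=7, D=1, E=0, F=4, G=8, H=1)

(A=0, B=7, C=7, D=1, E=0, F=4, G=8, H=1)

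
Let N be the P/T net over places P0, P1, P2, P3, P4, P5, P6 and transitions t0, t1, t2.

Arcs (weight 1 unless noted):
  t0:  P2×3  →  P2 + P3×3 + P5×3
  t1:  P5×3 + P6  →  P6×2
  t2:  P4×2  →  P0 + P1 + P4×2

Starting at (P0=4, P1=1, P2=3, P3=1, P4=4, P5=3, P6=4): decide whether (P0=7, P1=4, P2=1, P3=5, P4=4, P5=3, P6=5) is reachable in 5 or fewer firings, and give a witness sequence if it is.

NO — not reachable within 5 firings

depth 0: 1 marking
depth 1: 4 markings reached so far
depth 2: 8 markings reached so far
depth 3: 13 markings reached so far
depth 4: 18 markings reached so far
depth 5: 23 markings reached so far
target is not among the 23 markings reachable within 5 steps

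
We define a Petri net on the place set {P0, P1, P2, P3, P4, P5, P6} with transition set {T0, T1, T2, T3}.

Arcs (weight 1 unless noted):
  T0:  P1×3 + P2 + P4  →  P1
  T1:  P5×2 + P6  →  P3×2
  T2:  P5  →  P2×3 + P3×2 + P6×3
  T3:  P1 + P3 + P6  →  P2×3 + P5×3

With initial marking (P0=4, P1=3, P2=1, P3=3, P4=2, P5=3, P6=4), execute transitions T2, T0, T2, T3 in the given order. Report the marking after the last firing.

step 1: fire T2:  (P0=4, P1=3, P2=1, P3=3, P4=2, P5=3, P6=4) → (P0=4, P1=3, P2=4, P3=5, P4=2, P5=2, P6=7)
step 2: fire T0:  (P0=4, P1=3, P2=4, P3=5, P4=2, P5=2, P6=7) → (P0=4, P1=1, P2=3, P3=5, P4=1, P5=2, P6=7)
step 3: fire T2:  (P0=4, P1=1, P2=3, P3=5, P4=1, P5=2, P6=7) → (P0=4, P1=1, P2=6, P3=7, P4=1, P5=1, P6=10)
step 4: fire T3:  (P0=4, P1=1, P2=6, P3=7, P4=1, P5=1, P6=10) → (P0=4, P1=0, P2=9, P3=6, P4=1, P5=4, P6=9)

(P0=4, P1=0, P2=9, P3=6, P4=1, P5=4, P6=9)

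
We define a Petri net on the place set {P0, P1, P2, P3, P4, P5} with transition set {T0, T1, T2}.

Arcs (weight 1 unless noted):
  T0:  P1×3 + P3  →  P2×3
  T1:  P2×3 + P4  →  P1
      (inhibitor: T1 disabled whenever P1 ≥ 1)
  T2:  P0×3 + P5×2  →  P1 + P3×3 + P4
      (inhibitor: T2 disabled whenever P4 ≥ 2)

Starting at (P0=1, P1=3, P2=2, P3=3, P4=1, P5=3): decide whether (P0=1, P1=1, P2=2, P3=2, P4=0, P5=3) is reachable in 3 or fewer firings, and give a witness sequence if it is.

step 1: fire T0:  (P0=1, P1=3, P2=2, P3=3, P4=1, P5=3) → (P0=1, P1=0, P2=5, P3=2, P4=1, P5=3)
step 2: fire T1:  (P0=1, P1=0, P2=5, P3=2, P4=1, P5=3) → (P0=1, P1=1, P2=2, P3=2, P4=0, P5=3)

YES — reachable via ⟨T0, T1⟩ (2 firings)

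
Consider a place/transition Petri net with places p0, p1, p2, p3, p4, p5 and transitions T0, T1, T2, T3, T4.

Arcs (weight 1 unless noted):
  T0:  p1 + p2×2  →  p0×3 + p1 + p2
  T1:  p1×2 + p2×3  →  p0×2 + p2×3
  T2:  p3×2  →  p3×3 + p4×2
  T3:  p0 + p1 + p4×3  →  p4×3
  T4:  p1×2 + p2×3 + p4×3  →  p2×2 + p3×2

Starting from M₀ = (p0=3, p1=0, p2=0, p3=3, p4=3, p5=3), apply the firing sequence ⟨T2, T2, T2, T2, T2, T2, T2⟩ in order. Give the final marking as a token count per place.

step 1: fire T2:  (p0=3, p1=0, p2=0, p3=3, p4=3, p5=3) → (p0=3, p1=0, p2=0, p3=4, p4=5, p5=3)
step 2: fire T2:  (p0=3, p1=0, p2=0, p3=4, p4=5, p5=3) → (p0=3, p1=0, p2=0, p3=5, p4=7, p5=3)
step 3: fire T2:  (p0=3, p1=0, p2=0, p3=5, p4=7, p5=3) → (p0=3, p1=0, p2=0, p3=6, p4=9, p5=3)
step 4: fire T2:  (p0=3, p1=0, p2=0, p3=6, p4=9, p5=3) → (p0=3, p1=0, p2=0, p3=7, p4=11, p5=3)
step 5: fire T2:  (p0=3, p1=0, p2=0, p3=7, p4=11, p5=3) → (p0=3, p1=0, p2=0, p3=8, p4=13, p5=3)
step 6: fire T2:  (p0=3, p1=0, p2=0, p3=8, p4=13, p5=3) → (p0=3, p1=0, p2=0, p3=9, p4=15, p5=3)
step 7: fire T2:  (p0=3, p1=0, p2=0, p3=9, p4=15, p5=3) → (p0=3, p1=0, p2=0, p3=10, p4=17, p5=3)

(p0=3, p1=0, p2=0, p3=10, p4=17, p5=3)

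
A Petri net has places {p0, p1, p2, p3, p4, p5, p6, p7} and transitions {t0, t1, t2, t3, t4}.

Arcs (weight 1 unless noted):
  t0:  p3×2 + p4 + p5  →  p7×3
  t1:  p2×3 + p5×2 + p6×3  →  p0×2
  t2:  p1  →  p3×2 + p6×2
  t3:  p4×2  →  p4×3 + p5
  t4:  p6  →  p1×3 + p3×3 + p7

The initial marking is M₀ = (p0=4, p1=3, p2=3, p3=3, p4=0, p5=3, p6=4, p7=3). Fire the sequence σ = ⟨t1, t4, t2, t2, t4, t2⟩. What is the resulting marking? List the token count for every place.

(p0=6, p1=6, p2=0, p3=15, p4=0, p5=1, p6=5, p7=5)

step 1: fire t1:  (p0=4, p1=3, p2=3, p3=3, p4=0, p5=3, p6=4, p7=3) → (p0=6, p1=3, p2=0, p3=3, p4=0, p5=1, p6=1, p7=3)
step 2: fire t4:  (p0=6, p1=3, p2=0, p3=3, p4=0, p5=1, p6=1, p7=3) → (p0=6, p1=6, p2=0, p3=6, p4=0, p5=1, p6=0, p7=4)
step 3: fire t2:  (p0=6, p1=6, p2=0, p3=6, p4=0, p5=1, p6=0, p7=4) → (p0=6, p1=5, p2=0, p3=8, p4=0, p5=1, p6=2, p7=4)
step 4: fire t2:  (p0=6, p1=5, p2=0, p3=8, p4=0, p5=1, p6=2, p7=4) → (p0=6, p1=4, p2=0, p3=10, p4=0, p5=1, p6=4, p7=4)
step 5: fire t4:  (p0=6, p1=4, p2=0, p3=10, p4=0, p5=1, p6=4, p7=4) → (p0=6, p1=7, p2=0, p3=13, p4=0, p5=1, p6=3, p7=5)
step 6: fire t2:  (p0=6, p1=7, p2=0, p3=13, p4=0, p5=1, p6=3, p7=5) → (p0=6, p1=6, p2=0, p3=15, p4=0, p5=1, p6=5, p7=5)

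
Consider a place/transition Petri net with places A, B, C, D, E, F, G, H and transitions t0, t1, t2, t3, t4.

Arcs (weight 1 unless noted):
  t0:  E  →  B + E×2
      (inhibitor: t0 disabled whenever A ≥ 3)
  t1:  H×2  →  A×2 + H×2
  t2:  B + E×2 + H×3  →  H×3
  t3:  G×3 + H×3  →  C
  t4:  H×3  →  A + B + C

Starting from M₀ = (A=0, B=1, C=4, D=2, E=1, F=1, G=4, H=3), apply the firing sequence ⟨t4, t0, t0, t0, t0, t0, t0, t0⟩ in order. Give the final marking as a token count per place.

(A=1, B=9, C=5, D=2, E=8, F=1, G=4, H=0)

step 1: fire t4:  (A=0, B=1, C=4, D=2, E=1, F=1, G=4, H=3) → (A=1, B=2, C=5, D=2, E=1, F=1, G=4, H=0)
step 2: fire t0:  (A=1, B=2, C=5, D=2, E=1, F=1, G=4, H=0) → (A=1, B=3, C=5, D=2, E=2, F=1, G=4, H=0)
step 3: fire t0:  (A=1, B=3, C=5, D=2, E=2, F=1, G=4, H=0) → (A=1, B=4, C=5, D=2, E=3, F=1, G=4, H=0)
step 4: fire t0:  (A=1, B=4, C=5, D=2, E=3, F=1, G=4, H=0) → (A=1, B=5, C=5, D=2, E=4, F=1, G=4, H=0)
step 5: fire t0:  (A=1, B=5, C=5, D=2, E=4, F=1, G=4, H=0) → (A=1, B=6, C=5, D=2, E=5, F=1, G=4, H=0)
step 6: fire t0:  (A=1, B=6, C=5, D=2, E=5, F=1, G=4, H=0) → (A=1, B=7, C=5, D=2, E=6, F=1, G=4, H=0)
step 7: fire t0:  (A=1, B=7, C=5, D=2, E=6, F=1, G=4, H=0) → (A=1, B=8, C=5, D=2, E=7, F=1, G=4, H=0)
step 8: fire t0:  (A=1, B=8, C=5, D=2, E=7, F=1, G=4, H=0) → (A=1, B=9, C=5, D=2, E=8, F=1, G=4, H=0)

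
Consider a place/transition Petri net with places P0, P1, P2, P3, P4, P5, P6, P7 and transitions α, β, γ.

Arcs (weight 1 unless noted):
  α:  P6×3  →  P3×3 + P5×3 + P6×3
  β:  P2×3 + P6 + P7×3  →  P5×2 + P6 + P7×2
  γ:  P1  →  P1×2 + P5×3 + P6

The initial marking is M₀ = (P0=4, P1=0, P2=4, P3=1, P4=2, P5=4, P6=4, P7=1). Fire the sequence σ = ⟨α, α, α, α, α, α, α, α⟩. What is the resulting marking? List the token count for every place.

(P0=4, P1=0, P2=4, P3=25, P4=2, P5=28, P6=4, P7=1)

step 1: fire α:  (P0=4, P1=0, P2=4, P3=1, P4=2, P5=4, P6=4, P7=1) → (P0=4, P1=0, P2=4, P3=4, P4=2, P5=7, P6=4, P7=1)
step 2: fire α:  (P0=4, P1=0, P2=4, P3=4, P4=2, P5=7, P6=4, P7=1) → (P0=4, P1=0, P2=4, P3=7, P4=2, P5=10, P6=4, P7=1)
step 3: fire α:  (P0=4, P1=0, P2=4, P3=7, P4=2, P5=10, P6=4, P7=1) → (P0=4, P1=0, P2=4, P3=10, P4=2, P5=13, P6=4, P7=1)
step 4: fire α:  (P0=4, P1=0, P2=4, P3=10, P4=2, P5=13, P6=4, P7=1) → (P0=4, P1=0, P2=4, P3=13, P4=2, P5=16, P6=4, P7=1)
step 5: fire α:  (P0=4, P1=0, P2=4, P3=13, P4=2, P5=16, P6=4, P7=1) → (P0=4, P1=0, P2=4, P3=16, P4=2, P5=19, P6=4, P7=1)
step 6: fire α:  (P0=4, P1=0, P2=4, P3=16, P4=2, P5=19, P6=4, P7=1) → (P0=4, P1=0, P2=4, P3=19, P4=2, P5=22, P6=4, P7=1)
step 7: fire α:  (P0=4, P1=0, P2=4, P3=19, P4=2, P5=22, P6=4, P7=1) → (P0=4, P1=0, P2=4, P3=22, P4=2, P5=25, P6=4, P7=1)
step 8: fire α:  (P0=4, P1=0, P2=4, P3=22, P4=2, P5=25, P6=4, P7=1) → (P0=4, P1=0, P2=4, P3=25, P4=2, P5=28, P6=4, P7=1)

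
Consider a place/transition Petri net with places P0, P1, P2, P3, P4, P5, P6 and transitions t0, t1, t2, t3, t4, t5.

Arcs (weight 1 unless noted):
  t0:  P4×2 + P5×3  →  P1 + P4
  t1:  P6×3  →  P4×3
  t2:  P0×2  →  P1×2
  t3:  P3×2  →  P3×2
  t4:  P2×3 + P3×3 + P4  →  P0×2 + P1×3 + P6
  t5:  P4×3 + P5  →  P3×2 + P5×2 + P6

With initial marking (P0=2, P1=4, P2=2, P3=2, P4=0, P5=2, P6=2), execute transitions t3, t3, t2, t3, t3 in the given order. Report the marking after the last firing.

(P0=0, P1=6, P2=2, P3=2, P4=0, P5=2, P6=2)

step 1: fire t3:  (P0=2, P1=4, P2=2, P3=2, P4=0, P5=2, P6=2) → (P0=2, P1=4, P2=2, P3=2, P4=0, P5=2, P6=2)
step 2: fire t3:  (P0=2, P1=4, P2=2, P3=2, P4=0, P5=2, P6=2) → (P0=2, P1=4, P2=2, P3=2, P4=0, P5=2, P6=2)
step 3: fire t2:  (P0=2, P1=4, P2=2, P3=2, P4=0, P5=2, P6=2) → (P0=0, P1=6, P2=2, P3=2, P4=0, P5=2, P6=2)
step 4: fire t3:  (P0=0, P1=6, P2=2, P3=2, P4=0, P5=2, P6=2) → (P0=0, P1=6, P2=2, P3=2, P4=0, P5=2, P6=2)
step 5: fire t3:  (P0=0, P1=6, P2=2, P3=2, P4=0, P5=2, P6=2) → (P0=0, P1=6, P2=2, P3=2, P4=0, P5=2, P6=2)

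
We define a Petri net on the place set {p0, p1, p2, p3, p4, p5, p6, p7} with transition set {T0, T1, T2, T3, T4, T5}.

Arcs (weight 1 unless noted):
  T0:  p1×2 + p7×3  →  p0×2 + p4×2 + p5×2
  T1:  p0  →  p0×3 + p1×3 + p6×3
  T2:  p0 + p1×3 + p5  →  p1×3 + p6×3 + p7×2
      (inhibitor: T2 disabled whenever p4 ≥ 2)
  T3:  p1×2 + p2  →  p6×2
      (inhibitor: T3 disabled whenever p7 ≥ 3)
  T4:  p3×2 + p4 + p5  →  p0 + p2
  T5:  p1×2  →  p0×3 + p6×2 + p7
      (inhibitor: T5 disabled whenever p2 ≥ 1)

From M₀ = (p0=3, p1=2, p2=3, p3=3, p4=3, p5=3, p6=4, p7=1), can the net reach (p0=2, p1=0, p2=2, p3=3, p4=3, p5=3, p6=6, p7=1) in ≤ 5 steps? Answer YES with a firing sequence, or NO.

NO — not reachable within 5 firings

depth 0: 1 marking
depth 1: 4 markings reached so far
depth 2: 8 markings reached so far
depth 3: 13 markings reached so far
depth 4: 19 markings reached so far
depth 5: 26 markings reached so far
target is not among the 26 markings reachable within 5 steps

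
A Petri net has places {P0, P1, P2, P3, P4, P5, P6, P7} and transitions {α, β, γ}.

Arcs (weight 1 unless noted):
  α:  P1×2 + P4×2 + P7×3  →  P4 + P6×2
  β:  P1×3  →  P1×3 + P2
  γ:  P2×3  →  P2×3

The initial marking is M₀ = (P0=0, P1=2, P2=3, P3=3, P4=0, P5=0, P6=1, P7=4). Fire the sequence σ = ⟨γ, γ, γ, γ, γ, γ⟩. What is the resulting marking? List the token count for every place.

step 1: fire γ:  (P0=0, P1=2, P2=3, P3=3, P4=0, P5=0, P6=1, P7=4) → (P0=0, P1=2, P2=3, P3=3, P4=0, P5=0, P6=1, P7=4)
step 2: fire γ:  (P0=0, P1=2, P2=3, P3=3, P4=0, P5=0, P6=1, P7=4) → (P0=0, P1=2, P2=3, P3=3, P4=0, P5=0, P6=1, P7=4)
step 3: fire γ:  (P0=0, P1=2, P2=3, P3=3, P4=0, P5=0, P6=1, P7=4) → (P0=0, P1=2, P2=3, P3=3, P4=0, P5=0, P6=1, P7=4)
step 4: fire γ:  (P0=0, P1=2, P2=3, P3=3, P4=0, P5=0, P6=1, P7=4) → (P0=0, P1=2, P2=3, P3=3, P4=0, P5=0, P6=1, P7=4)
step 5: fire γ:  (P0=0, P1=2, P2=3, P3=3, P4=0, P5=0, P6=1, P7=4) → (P0=0, P1=2, P2=3, P3=3, P4=0, P5=0, P6=1, P7=4)
step 6: fire γ:  (P0=0, P1=2, P2=3, P3=3, P4=0, P5=0, P6=1, P7=4) → (P0=0, P1=2, P2=3, P3=3, P4=0, P5=0, P6=1, P7=4)

(P0=0, P1=2, P2=3, P3=3, P4=0, P5=0, P6=1, P7=4)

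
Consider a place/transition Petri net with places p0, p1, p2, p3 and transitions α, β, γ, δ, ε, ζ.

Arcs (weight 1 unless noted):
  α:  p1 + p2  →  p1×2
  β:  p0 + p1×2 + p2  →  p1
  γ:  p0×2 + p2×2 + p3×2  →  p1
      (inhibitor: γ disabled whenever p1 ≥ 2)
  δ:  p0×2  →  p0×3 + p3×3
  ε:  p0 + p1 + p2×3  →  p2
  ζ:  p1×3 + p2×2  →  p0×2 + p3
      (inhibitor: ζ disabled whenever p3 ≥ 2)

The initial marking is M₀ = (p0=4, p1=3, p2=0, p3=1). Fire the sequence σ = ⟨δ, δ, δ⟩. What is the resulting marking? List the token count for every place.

step 1: fire δ:  (p0=4, p1=3, p2=0, p3=1) → (p0=5, p1=3, p2=0, p3=4)
step 2: fire δ:  (p0=5, p1=3, p2=0, p3=4) → (p0=6, p1=3, p2=0, p3=7)
step 3: fire δ:  (p0=6, p1=3, p2=0, p3=7) → (p0=7, p1=3, p2=0, p3=10)

(p0=7, p1=3, p2=0, p3=10)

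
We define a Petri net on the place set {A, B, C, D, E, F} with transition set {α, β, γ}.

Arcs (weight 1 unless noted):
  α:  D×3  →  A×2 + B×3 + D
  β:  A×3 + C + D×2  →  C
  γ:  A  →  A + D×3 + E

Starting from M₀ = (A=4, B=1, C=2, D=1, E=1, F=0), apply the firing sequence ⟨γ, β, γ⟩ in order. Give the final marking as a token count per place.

(A=1, B=1, C=2, D=5, E=3, F=0)

step 1: fire γ:  (A=4, B=1, C=2, D=1, E=1, F=0) → (A=4, B=1, C=2, D=4, E=2, F=0)
step 2: fire β:  (A=4, B=1, C=2, D=4, E=2, F=0) → (A=1, B=1, C=2, D=2, E=2, F=0)
step 3: fire γ:  (A=1, B=1, C=2, D=2, E=2, F=0) → (A=1, B=1, C=2, D=5, E=3, F=0)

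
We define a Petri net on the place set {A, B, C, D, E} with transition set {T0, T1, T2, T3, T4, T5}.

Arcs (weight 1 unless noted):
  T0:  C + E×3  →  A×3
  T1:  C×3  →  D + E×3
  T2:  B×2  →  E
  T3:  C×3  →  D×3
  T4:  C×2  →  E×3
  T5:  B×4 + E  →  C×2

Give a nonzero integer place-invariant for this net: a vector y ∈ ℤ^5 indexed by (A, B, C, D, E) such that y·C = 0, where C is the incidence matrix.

y = (A:3, B:1, C:3, D:3, E:2)

Incidence matrix C (rows=places, cols=transitions):
       T0   T1   T2   T3   T4   T5
    A   3    0    0    0    0    0
    B   0    0   -2    0    0   -4
    C  -1   -3    0   -3   -2    2
    D   0    1    0    3    0    0
    E  -3    3    1    0    3   -1

Candidate y = [3, 1, 3, 3, 2]; check y·C column-wise:
  col T0: 3·3 + 1·0 + 3·-1 + 3·0 + 2·-3 = 0
  col T1: 3·0 + 1·0 + 3·-3 + 3·1 + 2·3 = 0
  col T2: 3·0 + 1·-2 + 3·0 + 3·0 + 2·1 = 0
  col T3: 3·0 + 1·0 + 3·-3 + 3·3 + 2·0 = 0
  col T4: 3·0 + 1·0 + 3·-2 + 3·0 + 2·3 = 0
  col T5: 3·0 + 1·-4 + 3·2 + 3·0 + 2·-1 = 0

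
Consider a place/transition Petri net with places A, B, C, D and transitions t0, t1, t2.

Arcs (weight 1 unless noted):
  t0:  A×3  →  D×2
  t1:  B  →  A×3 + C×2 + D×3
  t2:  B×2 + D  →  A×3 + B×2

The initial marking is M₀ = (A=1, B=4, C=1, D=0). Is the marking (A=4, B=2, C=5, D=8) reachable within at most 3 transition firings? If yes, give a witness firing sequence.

YES — reachable via ⟨t1, t0, t1⟩ (3 firings)

step 1: fire t1:  (A=1, B=4, C=1, D=0) → (A=4, B=3, C=3, D=3)
step 2: fire t0:  (A=4, B=3, C=3, D=3) → (A=1, B=3, C=3, D=5)
step 3: fire t1:  (A=1, B=3, C=3, D=5) → (A=4, B=2, C=5, D=8)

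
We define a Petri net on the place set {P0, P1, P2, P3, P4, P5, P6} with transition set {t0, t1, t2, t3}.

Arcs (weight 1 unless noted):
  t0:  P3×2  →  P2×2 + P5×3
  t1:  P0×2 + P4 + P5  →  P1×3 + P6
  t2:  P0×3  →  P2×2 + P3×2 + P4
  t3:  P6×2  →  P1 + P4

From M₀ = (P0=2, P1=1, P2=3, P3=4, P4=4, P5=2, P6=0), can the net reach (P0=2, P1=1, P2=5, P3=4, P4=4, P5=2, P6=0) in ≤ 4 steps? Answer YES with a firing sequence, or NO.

NO — not reachable within 4 firings

depth 0: 1 marking
depth 1: 3 markings reached so far
depth 2: 5 markings reached so far
depth 3: 6 markings reached so far
depth 4: 6 markings reached so far
(frontier empty at depth 4; search complete)
target is not among the 6 markings reachable within 4 steps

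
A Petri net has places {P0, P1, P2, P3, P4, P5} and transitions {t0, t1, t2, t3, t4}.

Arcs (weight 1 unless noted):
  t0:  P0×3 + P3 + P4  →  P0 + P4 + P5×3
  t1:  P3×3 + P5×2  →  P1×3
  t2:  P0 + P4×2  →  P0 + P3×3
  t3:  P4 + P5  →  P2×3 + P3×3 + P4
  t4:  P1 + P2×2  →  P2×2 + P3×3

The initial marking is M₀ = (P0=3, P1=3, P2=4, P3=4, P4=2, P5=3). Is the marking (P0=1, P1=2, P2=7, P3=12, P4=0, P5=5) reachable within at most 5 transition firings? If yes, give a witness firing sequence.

YES — reachable via ⟨t0, t3, t2, t4⟩ (4 firings)

step 1: fire t0:  (P0=3, P1=3, P2=4, P3=4, P4=2, P5=3) → (P0=1, P1=3, P2=4, P3=3, P4=2, P5=6)
step 2: fire t3:  (P0=1, P1=3, P2=4, P3=3, P4=2, P5=6) → (P0=1, P1=3, P2=7, P3=6, P4=2, P5=5)
step 3: fire t2:  (P0=1, P1=3, P2=7, P3=6, P4=2, P5=5) → (P0=1, P1=3, P2=7, P3=9, P4=0, P5=5)
step 4: fire t4:  (P0=1, P1=3, P2=7, P3=9, P4=0, P5=5) → (P0=1, P1=2, P2=7, P3=12, P4=0, P5=5)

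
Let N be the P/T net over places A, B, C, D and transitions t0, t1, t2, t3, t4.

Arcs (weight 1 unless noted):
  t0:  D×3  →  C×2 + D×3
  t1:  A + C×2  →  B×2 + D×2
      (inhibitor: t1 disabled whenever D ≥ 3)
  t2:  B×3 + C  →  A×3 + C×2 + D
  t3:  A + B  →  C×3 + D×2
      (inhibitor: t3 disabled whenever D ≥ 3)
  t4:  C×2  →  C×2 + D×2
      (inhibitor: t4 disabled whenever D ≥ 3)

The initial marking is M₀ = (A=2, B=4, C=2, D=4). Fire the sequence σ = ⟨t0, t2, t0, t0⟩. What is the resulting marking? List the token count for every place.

(A=5, B=1, C=9, D=5)

step 1: fire t0:  (A=2, B=4, C=2, D=4) → (A=2, B=4, C=4, D=4)
step 2: fire t2:  (A=2, B=4, C=4, D=4) → (A=5, B=1, C=5, D=5)
step 3: fire t0:  (A=5, B=1, C=5, D=5) → (A=5, B=1, C=7, D=5)
step 4: fire t0:  (A=5, B=1, C=7, D=5) → (A=5, B=1, C=9, D=5)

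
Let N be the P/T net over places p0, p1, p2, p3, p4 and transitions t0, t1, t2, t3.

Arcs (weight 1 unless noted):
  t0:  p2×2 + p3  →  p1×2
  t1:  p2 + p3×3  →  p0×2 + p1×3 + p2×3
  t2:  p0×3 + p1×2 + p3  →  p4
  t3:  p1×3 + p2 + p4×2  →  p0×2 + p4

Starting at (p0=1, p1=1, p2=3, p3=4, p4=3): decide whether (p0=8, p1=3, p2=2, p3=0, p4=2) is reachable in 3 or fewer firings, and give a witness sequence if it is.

NO — not reachable within 3 firings

depth 0: 1 marking
depth 1: 3 markings reached so far
depth 2: 7 markings reached so far
depth 3: 8 markings reached so far
target is not among the 8 markings reachable within 3 steps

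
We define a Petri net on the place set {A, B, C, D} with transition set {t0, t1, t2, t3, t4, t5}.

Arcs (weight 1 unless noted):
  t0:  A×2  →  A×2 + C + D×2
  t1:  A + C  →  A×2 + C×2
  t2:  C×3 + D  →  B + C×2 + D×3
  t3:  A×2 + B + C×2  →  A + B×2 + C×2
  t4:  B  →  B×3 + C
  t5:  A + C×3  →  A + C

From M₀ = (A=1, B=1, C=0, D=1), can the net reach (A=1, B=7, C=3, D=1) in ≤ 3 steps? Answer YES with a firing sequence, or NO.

step 1: fire t4:  (A=1, B=1, C=0, D=1) → (A=1, B=3, C=1, D=1)
step 2: fire t4:  (A=1, B=3, C=1, D=1) → (A=1, B=5, C=2, D=1)
step 3: fire t4:  (A=1, B=5, C=2, D=1) → (A=1, B=7, C=3, D=1)

YES — reachable via ⟨t4, t4, t4⟩ (3 firings)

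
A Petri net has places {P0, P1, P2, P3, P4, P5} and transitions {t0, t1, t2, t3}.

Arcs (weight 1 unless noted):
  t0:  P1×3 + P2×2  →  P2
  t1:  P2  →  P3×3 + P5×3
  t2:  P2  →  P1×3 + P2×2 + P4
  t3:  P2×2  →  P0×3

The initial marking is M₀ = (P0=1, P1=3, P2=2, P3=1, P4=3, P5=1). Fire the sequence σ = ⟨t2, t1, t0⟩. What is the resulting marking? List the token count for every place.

(P0=1, P1=3, P2=1, P3=4, P4=4, P5=4)

step 1: fire t2:  (P0=1, P1=3, P2=2, P3=1, P4=3, P5=1) → (P0=1, P1=6, P2=3, P3=1, P4=4, P5=1)
step 2: fire t1:  (P0=1, P1=6, P2=3, P3=1, P4=4, P5=1) → (P0=1, P1=6, P2=2, P3=4, P4=4, P5=4)
step 3: fire t0:  (P0=1, P1=6, P2=2, P3=4, P4=4, P5=4) → (P0=1, P1=3, P2=1, P3=4, P4=4, P5=4)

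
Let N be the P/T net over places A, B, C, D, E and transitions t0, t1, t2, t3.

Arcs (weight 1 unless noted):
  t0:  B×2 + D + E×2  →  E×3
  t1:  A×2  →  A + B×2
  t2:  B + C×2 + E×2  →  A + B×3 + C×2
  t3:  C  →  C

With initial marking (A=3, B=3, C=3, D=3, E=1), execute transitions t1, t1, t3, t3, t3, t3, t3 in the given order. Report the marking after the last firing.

(A=1, B=7, C=3, D=3, E=1)

step 1: fire t1:  (A=3, B=3, C=3, D=3, E=1) → (A=2, B=5, C=3, D=3, E=1)
step 2: fire t1:  (A=2, B=5, C=3, D=3, E=1) → (A=1, B=7, C=3, D=3, E=1)
step 3: fire t3:  (A=1, B=7, C=3, D=3, E=1) → (A=1, B=7, C=3, D=3, E=1)
step 4: fire t3:  (A=1, B=7, C=3, D=3, E=1) → (A=1, B=7, C=3, D=3, E=1)
step 5: fire t3:  (A=1, B=7, C=3, D=3, E=1) → (A=1, B=7, C=3, D=3, E=1)
step 6: fire t3:  (A=1, B=7, C=3, D=3, E=1) → (A=1, B=7, C=3, D=3, E=1)
step 7: fire t3:  (A=1, B=7, C=3, D=3, E=1) → (A=1, B=7, C=3, D=3, E=1)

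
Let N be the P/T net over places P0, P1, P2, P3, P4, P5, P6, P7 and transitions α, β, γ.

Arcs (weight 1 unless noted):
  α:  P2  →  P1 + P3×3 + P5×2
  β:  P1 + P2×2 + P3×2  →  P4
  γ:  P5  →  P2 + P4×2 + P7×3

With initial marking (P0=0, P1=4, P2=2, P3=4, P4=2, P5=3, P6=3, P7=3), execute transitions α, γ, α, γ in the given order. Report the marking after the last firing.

step 1: fire α:  (P0=0, P1=4, P2=2, P3=4, P4=2, P5=3, P6=3, P7=3) → (P0=0, P1=5, P2=1, P3=7, P4=2, P5=5, P6=3, P7=3)
step 2: fire γ:  (P0=0, P1=5, P2=1, P3=7, P4=2, P5=5, P6=3, P7=3) → (P0=0, P1=5, P2=2, P3=7, P4=4, P5=4, P6=3, P7=6)
step 3: fire α:  (P0=0, P1=5, P2=2, P3=7, P4=4, P5=4, P6=3, P7=6) → (P0=0, P1=6, P2=1, P3=10, P4=4, P5=6, P6=3, P7=6)
step 4: fire γ:  (P0=0, P1=6, P2=1, P3=10, P4=4, P5=6, P6=3, P7=6) → (P0=0, P1=6, P2=2, P3=10, P4=6, P5=5, P6=3, P7=9)

(P0=0, P1=6, P2=2, P3=10, P4=6, P5=5, P6=3, P7=9)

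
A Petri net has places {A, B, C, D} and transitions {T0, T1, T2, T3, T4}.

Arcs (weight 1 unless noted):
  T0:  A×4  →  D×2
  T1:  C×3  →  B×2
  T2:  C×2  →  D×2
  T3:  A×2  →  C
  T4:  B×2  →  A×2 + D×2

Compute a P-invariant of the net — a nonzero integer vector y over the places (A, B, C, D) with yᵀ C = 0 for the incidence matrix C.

y = (A:1, B:3, C:2, D:2)

Incidence matrix C (rows=places, cols=transitions):
       T0   T1   T2   T3   T4
    A  -4    0    0   -2    2
    B   0    2    0    0   -2
    C   0   -3   -2    1    0
    D   2    0    2    0    2

Candidate y = [1, 3, 2, 2]; check y·C column-wise:
  col T0: 1·-4 + 3·0 + 2·0 + 2·2 = 0
  col T1: 1·0 + 3·2 + 2·-3 + 2·0 = 0
  col T2: 1·0 + 3·0 + 2·-2 + 2·2 = 0
  col T3: 1·-2 + 3·0 + 2·1 + 2·0 = 0
  col T4: 1·2 + 3·-2 + 2·0 + 2·2 = 0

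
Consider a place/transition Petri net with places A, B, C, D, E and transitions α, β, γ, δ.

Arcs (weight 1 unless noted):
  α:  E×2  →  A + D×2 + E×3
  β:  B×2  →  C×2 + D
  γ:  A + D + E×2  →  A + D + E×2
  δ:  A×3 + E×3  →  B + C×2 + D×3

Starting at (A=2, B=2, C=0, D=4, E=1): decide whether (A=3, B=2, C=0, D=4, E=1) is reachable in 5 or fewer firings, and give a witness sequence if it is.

NO — not reachable within 5 firings

depth 0: 1 marking
depth 1: 2 markings reached so far
depth 2: 2 markings reached so far
(frontier empty at depth 2; search complete)
target is not among the 2 markings reachable within 5 steps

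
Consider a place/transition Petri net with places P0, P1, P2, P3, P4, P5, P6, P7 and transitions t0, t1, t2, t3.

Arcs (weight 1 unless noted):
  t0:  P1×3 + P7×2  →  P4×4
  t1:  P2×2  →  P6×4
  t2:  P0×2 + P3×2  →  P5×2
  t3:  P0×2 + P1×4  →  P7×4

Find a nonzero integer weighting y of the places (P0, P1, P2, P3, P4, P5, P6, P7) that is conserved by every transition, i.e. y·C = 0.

y = (P0:8, P1:-4, P2:0, P3:-8, P4:-3, P5:0, P6:0, P7:0)

Incidence matrix C (rows=places, cols=transitions):
       t0   t1   t2   t3
   P0   0    0   -2   -2
   P1  -3    0    0   -4
   P2   0   -2    0    0
   P3   0    0   -2    0
   P4   4    0    0    0
   P5   0    0    2    0
   P6   0    4    0    0
   P7  -2    0    0    4

Candidate y = [8, -4, 0, -8, -3, 0, 0, 0]; check y·C column-wise:
  col t0: 8·0 + -4·-3 + -8·0 + -3·4 + 0·-2 = 0
  col t1: 8·0 + -4·0 + 0·-2 + -8·0 + -3·0 + 0·4 = 0
  col t2: 8·-2 + -4·0 + -8·-2 + -3·0 + 0·2 = 0
  col t3: 8·-2 + -4·-4 + -8·0 + -3·0 + 0·4 = 0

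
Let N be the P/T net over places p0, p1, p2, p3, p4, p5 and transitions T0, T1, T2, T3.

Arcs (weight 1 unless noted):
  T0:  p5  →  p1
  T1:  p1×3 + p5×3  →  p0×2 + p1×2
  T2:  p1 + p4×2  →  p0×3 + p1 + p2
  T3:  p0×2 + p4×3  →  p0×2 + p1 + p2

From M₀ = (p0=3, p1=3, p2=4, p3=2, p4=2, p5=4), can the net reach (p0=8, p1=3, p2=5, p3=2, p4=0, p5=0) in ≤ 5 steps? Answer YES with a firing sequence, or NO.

YES — reachable via ⟨T0, T1, T2⟩ (3 firings)

step 1: fire T0:  (p0=3, p1=3, p2=4, p3=2, p4=2, p5=4) → (p0=3, p1=4, p2=4, p3=2, p4=2, p5=3)
step 2: fire T1:  (p0=3, p1=4, p2=4, p3=2, p4=2, p5=3) → (p0=5, p1=3, p2=4, p3=2, p4=2, p5=0)
step 3: fire T2:  (p0=5, p1=3, p2=4, p3=2, p4=2, p5=0) → (p0=8, p1=3, p2=5, p3=2, p4=0, p5=0)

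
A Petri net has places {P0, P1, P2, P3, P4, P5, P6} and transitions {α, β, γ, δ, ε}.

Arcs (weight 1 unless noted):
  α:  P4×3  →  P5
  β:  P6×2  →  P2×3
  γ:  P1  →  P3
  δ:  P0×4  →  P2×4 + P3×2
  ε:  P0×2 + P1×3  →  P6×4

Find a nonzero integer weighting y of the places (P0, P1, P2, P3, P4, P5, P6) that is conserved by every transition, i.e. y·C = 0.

y = (P0:0, P1:0, P2:0, P3:0, P4:1, P5:3, P6:0)

Incidence matrix C (rows=places, cols=transitions):
        α    β    γ    δ    ε
   P0   0    0    0   -4   -2
   P1   0    0   -1    0   -3
   P2   0    3    0    4    0
   P3   0    0    1    2    0
   P4  -3    0    0    0    0
   P5   1    0    0    0    0
   P6   0   -2    0    0    4

Candidate y = [0, 0, 0, 0, 1, 3, 0]; check y·C column-wise:
  col α: 1·-3 + 3·1 = 0
  col β: 0·3 + 1·0 + 3·0 + 0·-2 = 0
  col γ: 0·-1 + 0·1 + 1·0 + 3·0 = 0
  col δ: 0·-4 + 0·4 + 0·2 + 1·0 + 3·0 = 0
  col ε: 0·-2 + 0·-3 + 1·0 + 3·0 + 0·4 = 0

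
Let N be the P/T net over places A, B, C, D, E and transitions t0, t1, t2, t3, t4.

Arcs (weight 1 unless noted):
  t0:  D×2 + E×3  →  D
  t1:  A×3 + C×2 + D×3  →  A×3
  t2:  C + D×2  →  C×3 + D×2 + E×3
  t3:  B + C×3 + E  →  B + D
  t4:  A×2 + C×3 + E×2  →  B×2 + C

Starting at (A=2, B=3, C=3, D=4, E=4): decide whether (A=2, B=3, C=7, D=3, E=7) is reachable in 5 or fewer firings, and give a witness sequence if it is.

step 1: fire t0:  (A=2, B=3, C=3, D=4, E=4) → (A=2, B=3, C=3, D=3, E=1)
step 2: fire t2:  (A=2, B=3, C=3, D=3, E=1) → (A=2, B=3, C=5, D=3, E=4)
step 3: fire t2:  (A=2, B=3, C=5, D=3, E=4) → (A=2, B=3, C=7, D=3, E=7)

YES — reachable via ⟨t0, t2, t2⟩ (3 firings)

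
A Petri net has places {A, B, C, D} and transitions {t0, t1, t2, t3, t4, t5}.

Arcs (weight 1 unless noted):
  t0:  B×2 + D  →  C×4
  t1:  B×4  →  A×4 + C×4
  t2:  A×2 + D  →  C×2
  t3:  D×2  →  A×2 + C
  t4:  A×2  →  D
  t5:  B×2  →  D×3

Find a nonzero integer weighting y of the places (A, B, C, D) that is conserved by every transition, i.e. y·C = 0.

Incidence matrix C (rows=places, cols=transitions):
       t0   t1   t2   t3   t4   t5
    A   0    4   -2    2   -2    0
    B  -2   -4    0    0    0   -2
    C   4    4    2    1    0    0
    D  -1    0   -1   -2    1    3

Candidate y = [1, 3, 2, 2]; check y·C column-wise:
  col t0: 1·0 + 3·-2 + 2·4 + 2·-1 = 0
  col t1: 1·4 + 3·-4 + 2·4 + 2·0 = 0
  col t2: 1·-2 + 3·0 + 2·2 + 2·-1 = 0
  col t3: 1·2 + 3·0 + 2·1 + 2·-2 = 0
  col t4: 1·-2 + 3·0 + 2·0 + 2·1 = 0
  col t5: 1·0 + 3·-2 + 2·0 + 2·3 = 0

y = (A:1, B:3, C:2, D:2)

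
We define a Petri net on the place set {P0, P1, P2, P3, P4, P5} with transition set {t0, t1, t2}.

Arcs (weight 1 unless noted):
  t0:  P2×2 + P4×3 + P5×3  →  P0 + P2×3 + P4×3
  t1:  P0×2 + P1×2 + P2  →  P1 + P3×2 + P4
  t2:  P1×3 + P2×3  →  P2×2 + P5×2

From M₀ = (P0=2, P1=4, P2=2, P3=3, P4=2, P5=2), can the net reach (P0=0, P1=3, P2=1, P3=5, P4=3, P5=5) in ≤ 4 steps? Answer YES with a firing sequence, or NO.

depth 0: 1 marking
depth 1: 2 markings reached so far
depth 2: 2 markings reached so far
(frontier empty at depth 2; search complete)
target is not among the 2 markings reachable within 4 steps

NO — not reachable within 4 firings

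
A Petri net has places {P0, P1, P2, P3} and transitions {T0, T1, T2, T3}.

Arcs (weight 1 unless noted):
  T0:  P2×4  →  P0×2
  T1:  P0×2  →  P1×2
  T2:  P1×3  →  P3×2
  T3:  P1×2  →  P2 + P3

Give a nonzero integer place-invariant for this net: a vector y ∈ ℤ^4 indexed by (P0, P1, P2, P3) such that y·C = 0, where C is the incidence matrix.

y = (P0:2, P1:2, P2:1, P3:3)

Incidence matrix C (rows=places, cols=transitions):
       T0   T1   T2   T3
   P0   2   -2    0    0
   P1   0    2   -3   -2
   P2  -4    0    0    1
   P3   0    0    2    1

Candidate y = [2, 2, 1, 3]; check y·C column-wise:
  col T0: 2·2 + 2·0 + 1·-4 + 3·0 = 0
  col T1: 2·-2 + 2·2 + 1·0 + 3·0 = 0
  col T2: 2·0 + 2·-3 + 1·0 + 3·2 = 0
  col T3: 2·0 + 2·-2 + 1·1 + 3·1 = 0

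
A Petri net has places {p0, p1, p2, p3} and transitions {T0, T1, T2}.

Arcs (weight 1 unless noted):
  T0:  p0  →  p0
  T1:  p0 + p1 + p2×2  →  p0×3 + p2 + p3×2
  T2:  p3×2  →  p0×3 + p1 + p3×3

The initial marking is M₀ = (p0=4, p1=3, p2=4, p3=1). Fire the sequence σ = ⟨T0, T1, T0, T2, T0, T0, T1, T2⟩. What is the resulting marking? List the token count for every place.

(p0=14, p1=3, p2=2, p3=7)

step 1: fire T0:  (p0=4, p1=3, p2=4, p3=1) → (p0=4, p1=3, p2=4, p3=1)
step 2: fire T1:  (p0=4, p1=3, p2=4, p3=1) → (p0=6, p1=2, p2=3, p3=3)
step 3: fire T0:  (p0=6, p1=2, p2=3, p3=3) → (p0=6, p1=2, p2=3, p3=3)
step 4: fire T2:  (p0=6, p1=2, p2=3, p3=3) → (p0=9, p1=3, p2=3, p3=4)
step 5: fire T0:  (p0=9, p1=3, p2=3, p3=4) → (p0=9, p1=3, p2=3, p3=4)
step 6: fire T0:  (p0=9, p1=3, p2=3, p3=4) → (p0=9, p1=3, p2=3, p3=4)
step 7: fire T1:  (p0=9, p1=3, p2=3, p3=4) → (p0=11, p1=2, p2=2, p3=6)
step 8: fire T2:  (p0=11, p1=2, p2=2, p3=6) → (p0=14, p1=3, p2=2, p3=7)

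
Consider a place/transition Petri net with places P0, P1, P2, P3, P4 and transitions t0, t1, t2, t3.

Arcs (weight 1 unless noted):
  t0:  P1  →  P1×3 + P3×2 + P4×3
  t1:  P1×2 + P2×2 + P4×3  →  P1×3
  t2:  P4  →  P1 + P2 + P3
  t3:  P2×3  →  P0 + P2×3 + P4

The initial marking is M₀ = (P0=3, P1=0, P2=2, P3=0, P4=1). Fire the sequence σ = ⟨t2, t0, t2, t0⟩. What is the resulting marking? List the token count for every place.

(P0=3, P1=6, P2=4, P3=6, P4=5)

step 1: fire t2:  (P0=3, P1=0, P2=2, P3=0, P4=1) → (P0=3, P1=1, P2=3, P3=1, P4=0)
step 2: fire t0:  (P0=3, P1=1, P2=3, P3=1, P4=0) → (P0=3, P1=3, P2=3, P3=3, P4=3)
step 3: fire t2:  (P0=3, P1=3, P2=3, P3=3, P4=3) → (P0=3, P1=4, P2=4, P3=4, P4=2)
step 4: fire t0:  (P0=3, P1=4, P2=4, P3=4, P4=2) → (P0=3, P1=6, P2=4, P3=6, P4=5)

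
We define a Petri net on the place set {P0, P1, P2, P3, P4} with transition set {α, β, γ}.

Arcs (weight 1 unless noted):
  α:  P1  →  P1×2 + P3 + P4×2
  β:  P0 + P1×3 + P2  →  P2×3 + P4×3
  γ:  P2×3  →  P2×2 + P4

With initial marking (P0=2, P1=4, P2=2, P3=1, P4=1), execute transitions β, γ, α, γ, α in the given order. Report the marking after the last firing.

step 1: fire β:  (P0=2, P1=4, P2=2, P3=1, P4=1) → (P0=1, P1=1, P2=4, P3=1, P4=4)
step 2: fire γ:  (P0=1, P1=1, P2=4, P3=1, P4=4) → (P0=1, P1=1, P2=3, P3=1, P4=5)
step 3: fire α:  (P0=1, P1=1, P2=3, P3=1, P4=5) → (P0=1, P1=2, P2=3, P3=2, P4=7)
step 4: fire γ:  (P0=1, P1=2, P2=3, P3=2, P4=7) → (P0=1, P1=2, P2=2, P3=2, P4=8)
step 5: fire α:  (P0=1, P1=2, P2=2, P3=2, P4=8) → (P0=1, P1=3, P2=2, P3=3, P4=10)

(P0=1, P1=3, P2=2, P3=3, P4=10)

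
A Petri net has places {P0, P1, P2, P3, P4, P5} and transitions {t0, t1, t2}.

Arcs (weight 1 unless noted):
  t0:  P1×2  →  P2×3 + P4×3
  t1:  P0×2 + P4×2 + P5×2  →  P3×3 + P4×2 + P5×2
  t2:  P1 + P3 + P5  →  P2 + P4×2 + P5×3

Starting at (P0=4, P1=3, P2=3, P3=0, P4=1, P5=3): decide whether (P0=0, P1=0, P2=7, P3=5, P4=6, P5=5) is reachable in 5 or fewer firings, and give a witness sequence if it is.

YES — reachable via ⟨t0, t1, t1, t2⟩ (4 firings)

step 1: fire t0:  (P0=4, P1=3, P2=3, P3=0, P4=1, P5=3) → (P0=4, P1=1, P2=6, P3=0, P4=4, P5=3)
step 2: fire t1:  (P0=4, P1=1, P2=6, P3=0, P4=4, P5=3) → (P0=2, P1=1, P2=6, P3=3, P4=4, P5=3)
step 3: fire t1:  (P0=2, P1=1, P2=6, P3=3, P4=4, P5=3) → (P0=0, P1=1, P2=6, P3=6, P4=4, P5=3)
step 4: fire t2:  (P0=0, P1=1, P2=6, P3=6, P4=4, P5=3) → (P0=0, P1=0, P2=7, P3=5, P4=6, P5=5)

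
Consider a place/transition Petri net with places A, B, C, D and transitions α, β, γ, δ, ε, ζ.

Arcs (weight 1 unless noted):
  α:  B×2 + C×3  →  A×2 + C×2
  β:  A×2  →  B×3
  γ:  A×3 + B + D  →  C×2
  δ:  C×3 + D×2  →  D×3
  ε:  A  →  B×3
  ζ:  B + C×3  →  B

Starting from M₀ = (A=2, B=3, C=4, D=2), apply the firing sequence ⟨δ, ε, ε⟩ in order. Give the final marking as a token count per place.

(A=0, B=9, C=1, D=3)

step 1: fire δ:  (A=2, B=3, C=4, D=2) → (A=2, B=3, C=1, D=3)
step 2: fire ε:  (A=2, B=3, C=1, D=3) → (A=1, B=6, C=1, D=3)
step 3: fire ε:  (A=1, B=6, C=1, D=3) → (A=0, B=9, C=1, D=3)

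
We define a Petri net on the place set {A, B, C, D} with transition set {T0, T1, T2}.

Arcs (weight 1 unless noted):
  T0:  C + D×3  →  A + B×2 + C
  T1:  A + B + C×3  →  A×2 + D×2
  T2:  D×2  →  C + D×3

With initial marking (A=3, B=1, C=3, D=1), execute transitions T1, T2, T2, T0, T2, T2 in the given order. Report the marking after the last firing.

(A=5, B=2, C=4, D=4)

step 1: fire T1:  (A=3, B=1, C=3, D=1) → (A=4, B=0, C=0, D=3)
step 2: fire T2:  (A=4, B=0, C=0, D=3) → (A=4, B=0, C=1, D=4)
step 3: fire T2:  (A=4, B=0, C=1, D=4) → (A=4, B=0, C=2, D=5)
step 4: fire T0:  (A=4, B=0, C=2, D=5) → (A=5, B=2, C=2, D=2)
step 5: fire T2:  (A=5, B=2, C=2, D=2) → (A=5, B=2, C=3, D=3)
step 6: fire T2:  (A=5, B=2, C=3, D=3) → (A=5, B=2, C=4, D=4)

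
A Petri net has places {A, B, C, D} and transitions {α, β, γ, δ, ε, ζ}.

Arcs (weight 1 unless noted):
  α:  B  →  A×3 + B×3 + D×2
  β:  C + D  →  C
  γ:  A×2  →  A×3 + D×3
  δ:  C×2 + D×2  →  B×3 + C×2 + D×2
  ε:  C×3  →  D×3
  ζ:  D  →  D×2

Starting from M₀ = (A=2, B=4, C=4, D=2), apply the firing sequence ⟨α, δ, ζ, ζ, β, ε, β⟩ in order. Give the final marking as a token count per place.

(A=5, B=9, C=1, D=7)

step 1: fire α:  (A=2, B=4, C=4, D=2) → (A=5, B=6, C=4, D=4)
step 2: fire δ:  (A=5, B=6, C=4, D=4) → (A=5, B=9, C=4, D=4)
step 3: fire ζ:  (A=5, B=9, C=4, D=4) → (A=5, B=9, C=4, D=5)
step 4: fire ζ:  (A=5, B=9, C=4, D=5) → (A=5, B=9, C=4, D=6)
step 5: fire β:  (A=5, B=9, C=4, D=6) → (A=5, B=9, C=4, D=5)
step 6: fire ε:  (A=5, B=9, C=4, D=5) → (A=5, B=9, C=1, D=8)
step 7: fire β:  (A=5, B=9, C=1, D=8) → (A=5, B=9, C=1, D=7)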